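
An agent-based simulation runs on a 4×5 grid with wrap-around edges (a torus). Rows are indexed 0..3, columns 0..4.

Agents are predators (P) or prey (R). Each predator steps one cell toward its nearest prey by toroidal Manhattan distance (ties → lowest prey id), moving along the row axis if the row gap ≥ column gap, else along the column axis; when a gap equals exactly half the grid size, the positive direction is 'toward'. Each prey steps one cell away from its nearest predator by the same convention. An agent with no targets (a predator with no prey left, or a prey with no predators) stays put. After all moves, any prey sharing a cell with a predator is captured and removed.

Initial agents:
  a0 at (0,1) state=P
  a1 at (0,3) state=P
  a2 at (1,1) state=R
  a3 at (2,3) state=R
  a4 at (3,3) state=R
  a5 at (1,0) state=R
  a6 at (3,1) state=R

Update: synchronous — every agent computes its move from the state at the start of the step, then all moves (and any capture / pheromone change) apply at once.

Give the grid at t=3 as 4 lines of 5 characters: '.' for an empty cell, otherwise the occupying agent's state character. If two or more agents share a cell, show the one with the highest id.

RR.RR
...P.
.....
.P...

t=1: a0@(1,1):P a1@(3,3):P a2@(2,1):R a3@(1,3):R a4@(2,3):R a5@(2,0):R a6@(2,1):R
t=2: a0@(2,1):P a1@(2,3):P a2@(3,1):R a3@(1,4):R a4@(1,3):R a5@(3,0):R a6@(3,1):R
t=3: a0@(3,1):P a1@(1,3):P a2@(0,1):R a3@(0,4):R a4@(0,3):R a5@(0,0):R a6@(0,1):R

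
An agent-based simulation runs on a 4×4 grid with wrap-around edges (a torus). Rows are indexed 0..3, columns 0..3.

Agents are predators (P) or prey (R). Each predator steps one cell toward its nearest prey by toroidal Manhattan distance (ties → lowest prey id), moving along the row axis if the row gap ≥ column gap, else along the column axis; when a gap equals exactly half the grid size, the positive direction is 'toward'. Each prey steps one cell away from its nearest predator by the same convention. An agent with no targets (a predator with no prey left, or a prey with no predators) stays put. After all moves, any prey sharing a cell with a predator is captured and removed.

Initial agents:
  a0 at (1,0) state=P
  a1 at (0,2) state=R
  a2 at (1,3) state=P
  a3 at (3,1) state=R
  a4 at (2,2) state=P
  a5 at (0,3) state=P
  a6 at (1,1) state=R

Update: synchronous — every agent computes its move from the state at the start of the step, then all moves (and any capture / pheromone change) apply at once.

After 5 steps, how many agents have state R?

3

t=1: a0@(1,1):P a1@(0,1):R a2@(0,3):P a3@(0,1):R a4@(3,2):P a5@(0,2):P a6@(1,2):R
t=2: a0@(0,1):P a1@(3,1):R a2@(0,0):P a3@(3,1):R a4@(0,2):P a5@(0,1):P a6@(1,3):R
t=3: a0@(3,1):P a1@(2,1):R a2@(3,0):P a3@(2,1):R a4@(3,2):P a5@(3,1):P a6@(2,3):R
t=4: a0@(2,1):P a1@(1,1):R a2@(2,0):P a3@(1,1):R a4@(2,2):P a5@(2,1):P a6@(1,3):R
t=5: a0@(1,1):P a1@(0,1):R a2@(1,0):P a3@(0,1):R a4@(1,2):P a5@(1,1):P a6@(0,3):R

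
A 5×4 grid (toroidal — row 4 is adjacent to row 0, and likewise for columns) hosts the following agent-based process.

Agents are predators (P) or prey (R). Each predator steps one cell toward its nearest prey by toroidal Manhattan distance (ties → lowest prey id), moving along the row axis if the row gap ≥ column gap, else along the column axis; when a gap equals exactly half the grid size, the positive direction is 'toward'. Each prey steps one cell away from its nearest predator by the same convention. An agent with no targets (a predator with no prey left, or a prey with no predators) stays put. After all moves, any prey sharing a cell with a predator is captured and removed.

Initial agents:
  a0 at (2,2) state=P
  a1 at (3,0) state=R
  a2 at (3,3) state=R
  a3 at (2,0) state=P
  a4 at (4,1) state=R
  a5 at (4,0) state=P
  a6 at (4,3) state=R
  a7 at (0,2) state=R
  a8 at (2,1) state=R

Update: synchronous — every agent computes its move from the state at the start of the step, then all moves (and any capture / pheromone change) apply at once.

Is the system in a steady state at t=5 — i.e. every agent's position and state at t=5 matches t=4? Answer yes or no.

t=1: a0@(2,1):P a1@(4,0):R a2@(4,3):R a3@(3,0):P a4@(4,2):R a5@(3,0):P a6@(4,2):R a7@(4,2):R a8@(2,0):R
t=2: a0@(2,0):P a1@(0,0):R a2@(0,3):R a3@(4,0):P a4@(0,2):R a5@(4,0):P a6@(0,2):R a7@(0,2):R a8@(2,3):R
t=3: a0@(2,3):P a1@(1,0):R a2@(1,3):R a3@(0,0):P a4@(0,1):R a5@(0,0):P a6@(0,1):R a7@(0,1):R a8@(2,2):R
t=4: a0@(1,3):P a1@(2,0):R a2@(0,3):R a3@(1,0):P a4@(0,2):R a5@(1,0):P a6@(0,2):R a7@(0,2):R a8@(2,1):R
t=5: a0@(0,3):P a1@(3,0):R a2@(4,3):R a3@(2,0):P a4@(4,2):R a5@(2,0):P a6@(4,2):R a7@(4,2):R a8@(3,1):R

no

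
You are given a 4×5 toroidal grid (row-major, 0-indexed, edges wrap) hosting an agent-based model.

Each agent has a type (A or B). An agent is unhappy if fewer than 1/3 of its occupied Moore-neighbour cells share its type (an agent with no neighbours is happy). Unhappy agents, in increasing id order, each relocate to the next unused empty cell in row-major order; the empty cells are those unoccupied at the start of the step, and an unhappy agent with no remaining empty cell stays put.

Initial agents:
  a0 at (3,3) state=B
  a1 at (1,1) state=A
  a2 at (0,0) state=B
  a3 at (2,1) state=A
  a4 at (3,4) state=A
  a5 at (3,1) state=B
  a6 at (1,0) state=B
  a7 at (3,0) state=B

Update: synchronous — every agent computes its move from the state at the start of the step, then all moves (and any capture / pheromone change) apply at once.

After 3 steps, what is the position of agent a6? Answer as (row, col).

(1, 0)

t=1: a0@(0,1):B a1@(1,1):A a2@(0,0):B a3@(0,2):A a4@(0,3):A a5@(3,1):B a6@(1,0):B a7@(3,0):B
t=2: a0@(0,1):B a1@(0,4):A a2@(0,0):B a3@(0,2):A a4@(0,3):A a5@(3,1):B a6@(1,0):B a7@(3,0):B
t=3: a0@(0,1):B a1@(1,1):A a2@(0,0):B a3@(0,2):A a4@(0,3):A a5@(3,1):B a6@(1,0):B a7@(3,0):B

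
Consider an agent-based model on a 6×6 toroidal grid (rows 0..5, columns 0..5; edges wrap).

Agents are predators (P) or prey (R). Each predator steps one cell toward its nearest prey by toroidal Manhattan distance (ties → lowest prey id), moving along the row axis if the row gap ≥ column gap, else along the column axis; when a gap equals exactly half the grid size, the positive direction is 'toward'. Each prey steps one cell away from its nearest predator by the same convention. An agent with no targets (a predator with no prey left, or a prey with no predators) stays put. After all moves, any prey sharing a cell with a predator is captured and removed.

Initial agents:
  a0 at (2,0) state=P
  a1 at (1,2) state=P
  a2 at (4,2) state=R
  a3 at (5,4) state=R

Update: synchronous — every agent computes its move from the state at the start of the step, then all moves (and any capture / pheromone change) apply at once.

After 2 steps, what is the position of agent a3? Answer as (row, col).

(4, 3)

t=1: a0@(3,0):P a1@(2,2):P a2@(3,2):R a3@(4,4):R
t=2: a0@(3,1):P a1@(3,2):P a2@(4,2):R a3@(4,3):R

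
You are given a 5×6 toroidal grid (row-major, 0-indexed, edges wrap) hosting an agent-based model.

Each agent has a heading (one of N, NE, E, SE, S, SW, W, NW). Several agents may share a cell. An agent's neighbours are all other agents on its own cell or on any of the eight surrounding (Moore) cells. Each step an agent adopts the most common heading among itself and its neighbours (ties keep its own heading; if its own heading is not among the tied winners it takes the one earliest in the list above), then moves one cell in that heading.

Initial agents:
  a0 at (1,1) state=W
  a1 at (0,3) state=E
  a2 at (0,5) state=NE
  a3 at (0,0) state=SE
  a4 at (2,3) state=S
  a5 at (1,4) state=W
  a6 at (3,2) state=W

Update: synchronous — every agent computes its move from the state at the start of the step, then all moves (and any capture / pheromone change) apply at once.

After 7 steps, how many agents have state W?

7

t=1: a0@(1,0):W a1@(0,4):E a2@(4,0):NE a3@(1,1):SE a4@(2,2):W a5@(1,3):W a6@(3,1):W
t=2: a0@(1,5):W a1@(0,5):E a2@(3,1):NE a3@(1,0):W a4@(2,1):W a5@(1,2):W a6@(3,0):W
t=3: a0@(1,4):W a1@(0,4):W a2@(3,0):W a3@(1,5):W a4@(2,0):W a5@(1,1):W a6@(3,5):W
t=4: a0@(1,3):W a1@(0,3):W a2@(3,5):W a3@(1,4):W a4@(2,5):W a5@(1,0):W a6@(3,4):W
t=5: a0@(1,2):W a1@(0,2):W a2@(3,4):W a3@(1,3):W a4@(2,4):W a5@(1,5):W a6@(3,3):W
t=6: a0@(1,1):W a1@(0,1):W a2@(3,3):W a3@(1,2):W a4@(2,3):W a5@(1,4):W a6@(3,2):W
t=7: a0@(1,0):W a1@(0,0):W a2@(3,2):W a3@(1,1):W a4@(2,2):W a5@(1,3):W a6@(3,1):W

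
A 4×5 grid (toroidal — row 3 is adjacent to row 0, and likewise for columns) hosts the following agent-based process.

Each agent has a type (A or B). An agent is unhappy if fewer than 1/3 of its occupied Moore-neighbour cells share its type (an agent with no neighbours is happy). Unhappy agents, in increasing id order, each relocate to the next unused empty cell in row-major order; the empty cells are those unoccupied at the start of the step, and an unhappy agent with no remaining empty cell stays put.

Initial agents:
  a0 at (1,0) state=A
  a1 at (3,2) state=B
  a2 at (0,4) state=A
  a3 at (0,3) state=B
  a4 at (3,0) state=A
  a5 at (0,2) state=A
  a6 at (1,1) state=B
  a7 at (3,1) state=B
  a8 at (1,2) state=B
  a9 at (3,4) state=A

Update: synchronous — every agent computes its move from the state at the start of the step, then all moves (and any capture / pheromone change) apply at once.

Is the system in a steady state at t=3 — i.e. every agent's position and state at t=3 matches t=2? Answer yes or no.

t=1: a0@(1,0):A a1@(3,2):B a2@(0,4):A a3@(0,3):B a4@(3,0):A a5@(0,0):A a6@(1,1):B a7@(3,1):B a8@(1,2):B a9@(3,4):A
t=2: (unchanged — steady state)

yes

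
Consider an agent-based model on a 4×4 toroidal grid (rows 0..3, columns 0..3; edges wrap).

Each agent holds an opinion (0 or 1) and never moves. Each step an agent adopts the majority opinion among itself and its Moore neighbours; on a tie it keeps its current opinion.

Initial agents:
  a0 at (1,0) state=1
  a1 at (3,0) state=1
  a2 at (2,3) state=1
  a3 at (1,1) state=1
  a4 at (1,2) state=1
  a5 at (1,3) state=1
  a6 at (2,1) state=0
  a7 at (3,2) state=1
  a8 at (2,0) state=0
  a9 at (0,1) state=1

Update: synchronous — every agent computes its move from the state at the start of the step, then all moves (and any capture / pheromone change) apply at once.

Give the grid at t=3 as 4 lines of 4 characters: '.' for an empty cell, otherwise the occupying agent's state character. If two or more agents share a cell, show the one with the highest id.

.1..
1111
11.1
1.1.

t=1: a0@(1,0):1 a1@(3,0):1 a2@(2,3):1 a3@(1,1):1 a4@(1,2):1 a5@(1,3):1 a6@(2,1):1 a7@(3,2):1 a8@(2,0):1 a9@(0,1):1
t=2: (unchanged — steady state)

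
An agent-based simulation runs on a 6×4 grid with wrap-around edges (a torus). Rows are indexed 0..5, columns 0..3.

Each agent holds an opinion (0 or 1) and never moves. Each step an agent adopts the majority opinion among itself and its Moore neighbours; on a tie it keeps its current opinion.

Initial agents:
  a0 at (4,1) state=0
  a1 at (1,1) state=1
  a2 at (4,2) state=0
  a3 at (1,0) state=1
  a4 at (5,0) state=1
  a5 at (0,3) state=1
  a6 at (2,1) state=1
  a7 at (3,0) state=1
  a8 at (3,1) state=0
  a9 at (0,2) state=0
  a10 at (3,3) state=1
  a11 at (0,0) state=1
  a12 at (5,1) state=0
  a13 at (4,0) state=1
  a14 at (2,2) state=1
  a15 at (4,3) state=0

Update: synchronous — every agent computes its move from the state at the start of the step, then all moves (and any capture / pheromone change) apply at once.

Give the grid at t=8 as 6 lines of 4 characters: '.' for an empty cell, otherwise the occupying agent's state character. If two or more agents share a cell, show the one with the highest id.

t=1: a0@(4,1):0 a1@(1,1):1 a2@(4,2):0 a3@(1,0):1 a4@(5,0):1 a5@(0,3):1 a6@(2,1):1 a7@(3,0):1 a8@(3,1):1 a9@(0,2):0 a10@(3,3):1 a11@(0,0):1 a12@(5,1):0 a13@(4,0):1 a14@(2,2):1 a15@(4,3):1
t=2: a0@(4,1):1 a1@(1,1):1 a2@(4,2):0 a3@(1,0):1 a4@(5,0):1 a5@(0,3):1 a6@(2,1):1 a7@(3,0):1 a8@(3,1):1 a9@(0,2):0 a10@(3,3):1 a11@(0,0):1 a12@(5,1):0 a13@(4,0):1 a14@(2,2):1 a15@(4,3):1
t=3: a0@(4,1):1 a1@(1,1):1 a2@(4,2):1 a3@(1,0):1 a4@(5,0):1 a5@(0,3):1 a6@(2,1):1 a7@(3,0):1 a8@(3,1):1 a9@(0,2):0 a10@(3,3):1 a11@(0,0):1 a12@(5,1):1 a13@(4,0):1 a14@(2,2):1 a15@(4,3):1
t=4: a0@(4,1):1 a1@(1,1):1 a2@(4,2):1 a3@(1,0):1 a4@(5,0):1 a5@(0,3):1 a6@(2,1):1 a7@(3,0):1 a8@(3,1):1 a9@(0,2):1 a10@(3,3):1 a11@(0,0):1 a12@(5,1):1 a13@(4,0):1 a14@(2,2):1 a15@(4,3):1
t=5: (unchanged — steady state)

1.11
11..
.11.
11.1
1111
11..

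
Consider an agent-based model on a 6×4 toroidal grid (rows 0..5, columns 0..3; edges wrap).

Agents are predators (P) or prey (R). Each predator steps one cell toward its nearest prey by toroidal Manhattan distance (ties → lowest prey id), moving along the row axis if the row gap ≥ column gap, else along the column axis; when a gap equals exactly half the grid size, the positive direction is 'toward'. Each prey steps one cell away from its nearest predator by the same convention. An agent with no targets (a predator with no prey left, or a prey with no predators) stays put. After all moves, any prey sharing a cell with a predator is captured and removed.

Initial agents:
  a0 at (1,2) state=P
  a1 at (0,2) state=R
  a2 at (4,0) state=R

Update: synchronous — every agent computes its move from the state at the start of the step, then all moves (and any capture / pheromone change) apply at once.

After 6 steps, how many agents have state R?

t=1: a0@(0,2):P a1@(5,2):R a2@(3,0):R
t=2: a0@(5,2):P a1@(4,2):R a2@(2,0):R
t=3: a0@(4,2):P a1@(3,2):R a2@(1,0):R
t=4: a0@(3,2):P a1@(2,2):R a2@(0,0):R
t=5: a0@(2,2):P a1@(1,2):R a2@(5,0):R
t=6: a0@(1,2):P a1@(0,2):R a2@(4,0):R

2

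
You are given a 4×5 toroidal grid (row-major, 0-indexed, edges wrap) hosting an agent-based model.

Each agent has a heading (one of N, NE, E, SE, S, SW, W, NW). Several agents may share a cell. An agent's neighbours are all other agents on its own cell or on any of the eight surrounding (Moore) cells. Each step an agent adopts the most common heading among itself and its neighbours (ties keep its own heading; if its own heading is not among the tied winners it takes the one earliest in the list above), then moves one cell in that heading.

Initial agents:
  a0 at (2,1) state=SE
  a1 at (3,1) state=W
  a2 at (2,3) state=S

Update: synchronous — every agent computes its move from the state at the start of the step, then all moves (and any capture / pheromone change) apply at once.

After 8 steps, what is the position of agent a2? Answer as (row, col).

t=1: a0@(3,2):SE a1@(3,0):W a2@(3,3):S
t=2: a0@(0,3):SE a1@(3,4):W a2@(0,3):S
t=3: a0@(1,4):SE a1@(3,3):W a2@(1,3):S
t=4: a0@(2,0):SE a1@(3,2):W a2@(2,3):S
t=5: a0@(3,1):SE a1@(3,1):W a2@(3,3):S
t=6: a0@(0,2):SE a1@(3,0):W a2@(0,3):S
t=7: a0@(1,3):SE a1@(3,4):W a2@(1,3):S
t=8: a0@(2,4):SE a1@(3,3):W a2@(2,3):S

(2, 3)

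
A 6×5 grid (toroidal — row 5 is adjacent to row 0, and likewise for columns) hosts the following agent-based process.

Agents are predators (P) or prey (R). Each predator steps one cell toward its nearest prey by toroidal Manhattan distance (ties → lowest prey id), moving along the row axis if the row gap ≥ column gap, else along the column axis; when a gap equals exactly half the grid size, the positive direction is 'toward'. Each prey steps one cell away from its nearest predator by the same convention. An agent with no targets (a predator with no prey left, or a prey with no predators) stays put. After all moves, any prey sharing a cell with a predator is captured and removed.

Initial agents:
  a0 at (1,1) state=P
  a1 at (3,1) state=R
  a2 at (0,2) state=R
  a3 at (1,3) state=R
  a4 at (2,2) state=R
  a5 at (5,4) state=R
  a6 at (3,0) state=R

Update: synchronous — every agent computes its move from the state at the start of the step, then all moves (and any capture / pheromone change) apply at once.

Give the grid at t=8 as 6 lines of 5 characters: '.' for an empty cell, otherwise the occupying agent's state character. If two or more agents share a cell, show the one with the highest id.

t=1: a0@(2,1):P a1@(4,1):R a2@(5,2):R a3@(1,4):R a4@(3,2):R a5@(4,4):R a6@(4,0):R
t=2: a0@(3,1):P a1@(5,1):R a2@(4,2):R a3@(1,3):R a4@(4,2):R a5@(5,4):R a6@(5,0):R
t=3: a0@(4,1):P a1@(0,1):R a2@(5,2):R a3@(0,3):R a4@(5,2):R a5@(0,4):R a6@(0,0):R
t=4: a0@(5,1):P a1@(1,1):R a2@(0,2):R a3@(1,3):R a4@(0,2):R a5@(1,4):R a6@(1,0):R
t=5: a0@(0,1):P a1@(2,1):R a2@(1,2):R a3@(2,3):R a4@(1,2):R a5@(2,4):R a6@(2,0):R
t=6: a0@(1,1):P a1@(3,1):R a2@(2,2):R a3@(3,3):R a4@(2,2):R a5@(3,4):R a6@(3,0):R
t=7: a0@(2,1):P a1@(4,1):R a2@(3,2):R a3@(4,3):R a4@(3,2):R a5@(4,4):R a6@(4,0):R
t=8: a0@(3,1):P a1@(5,1):R a2@(4,2):R a3@(5,3):R a4@(4,2):R a5@(5,4):R a6@(5,0):R

.....
.....
.....
.P...
..R..
RR.RR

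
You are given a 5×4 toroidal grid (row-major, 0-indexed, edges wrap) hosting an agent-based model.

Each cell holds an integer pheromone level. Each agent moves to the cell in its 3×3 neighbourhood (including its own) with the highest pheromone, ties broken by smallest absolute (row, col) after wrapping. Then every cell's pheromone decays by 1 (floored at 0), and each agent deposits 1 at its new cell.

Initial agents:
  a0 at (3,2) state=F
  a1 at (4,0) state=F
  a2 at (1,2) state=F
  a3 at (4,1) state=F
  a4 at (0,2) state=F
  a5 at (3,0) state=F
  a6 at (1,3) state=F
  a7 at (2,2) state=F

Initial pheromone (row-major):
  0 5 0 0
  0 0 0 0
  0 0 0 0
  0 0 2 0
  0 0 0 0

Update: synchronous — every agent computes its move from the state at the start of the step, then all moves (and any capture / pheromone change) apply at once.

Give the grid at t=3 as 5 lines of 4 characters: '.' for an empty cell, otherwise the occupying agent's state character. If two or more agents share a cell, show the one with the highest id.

.F..
....
F...
..F.
....

t=1: a0@(3,2) a1@(0,1) a2@(0,1) a3@(0,1) a4@(0,1) a5@(2,0) a6@(0,0) a7@(3,2) | pheromone: 1 8 0 0 / 0 0 0 0 / 1 0 0 0 / 0 0 3 0 / 0 0 0 0
t=2: a0@(3,2) a1@(0,1) a2@(0,1) a3@(0,1) a4@(0,1) a5@(2,0) a6@(0,1) a7@(3,2) | pheromone: 0 12 0 0 / 0 0 0 0 / 1 0 0 0 / 0 0 4 0 / 0 0 0 0
t=3: a0@(3,2) a1@(0,1) a2@(0,1) a3@(0,1) a4@(0,1) a5@(2,0) a6@(0,1) a7@(3,2) | pheromone: 0 16 0 0 / 0 0 0 0 / 1 0 0 0 / 0 0 5 0 / 0 0 0 0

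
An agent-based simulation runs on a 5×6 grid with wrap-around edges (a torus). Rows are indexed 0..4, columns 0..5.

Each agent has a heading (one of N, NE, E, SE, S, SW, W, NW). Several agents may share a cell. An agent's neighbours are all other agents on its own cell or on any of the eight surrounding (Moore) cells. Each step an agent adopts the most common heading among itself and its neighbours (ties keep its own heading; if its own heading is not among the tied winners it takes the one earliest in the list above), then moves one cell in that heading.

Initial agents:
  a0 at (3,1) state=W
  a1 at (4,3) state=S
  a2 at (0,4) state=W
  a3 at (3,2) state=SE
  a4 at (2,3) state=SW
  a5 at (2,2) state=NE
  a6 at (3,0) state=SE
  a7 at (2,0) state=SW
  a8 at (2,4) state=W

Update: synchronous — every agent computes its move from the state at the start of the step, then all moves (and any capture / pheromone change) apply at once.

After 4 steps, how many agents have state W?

2

t=1: a0@(4,2):SE a1@(0,3):S a2@(0,3):W a3@(4,3):SE a4@(3,2):SW a5@(1,3):NE a6@(4,1):SE a7@(3,5):SW a8@(2,3):W
t=2: a0@(0,3):SE a1@(1,4):SE a2@(1,4):SE a3@(0,4):SE a4@(4,3):SE a5@(1,2):W a6@(0,2):SE a7@(4,4):SW a8@(2,2):W
t=3: a0@(1,4):SE a1@(2,5):SE a2@(2,5):SE a3@(1,5):SE a4@(0,4):SE a5@(1,1):W a6@(1,3):SE a7@(0,5):SE a8@(2,1):W
t=4: a0@(2,5):SE a1@(3,0):SE a2@(3,0):SE a3@(2,0):SE a4@(1,5):SE a5@(1,0):W a6@(2,4):SE a7@(1,0):SE a8@(2,0):W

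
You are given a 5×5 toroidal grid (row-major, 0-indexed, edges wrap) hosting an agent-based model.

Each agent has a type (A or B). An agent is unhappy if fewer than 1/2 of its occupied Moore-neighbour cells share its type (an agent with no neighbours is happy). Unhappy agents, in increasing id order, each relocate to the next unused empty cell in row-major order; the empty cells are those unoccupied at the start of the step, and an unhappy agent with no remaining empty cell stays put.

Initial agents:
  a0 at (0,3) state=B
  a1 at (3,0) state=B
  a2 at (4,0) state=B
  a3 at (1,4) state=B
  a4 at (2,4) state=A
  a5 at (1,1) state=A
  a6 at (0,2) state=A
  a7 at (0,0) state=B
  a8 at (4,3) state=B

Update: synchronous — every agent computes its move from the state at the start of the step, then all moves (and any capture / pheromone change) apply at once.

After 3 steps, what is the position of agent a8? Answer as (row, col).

t=1: a0@(0,3):B a1@(3,0):B a2@(4,0):B a3@(1,4):B a4@(0,1):A a5@(1,1):A a6@(0,4):A a7@(0,0):B a8@(4,3):B
t=2: a0@(0,3):B a1@(3,0):B a2@(4,0):B a3@(1,4):B a4@(0,2):A a5@(1,1):A a6@(1,0):A a7@(1,2):B a8@(4,3):B
t=3: a0@(0,3):B a1@(3,0):B a2@(4,0):B a3@(1,4):B a4@(0,0):A a5@(1,1):A a6@(1,0):A a7@(0,1):B a8@(4,3):B

(4, 3)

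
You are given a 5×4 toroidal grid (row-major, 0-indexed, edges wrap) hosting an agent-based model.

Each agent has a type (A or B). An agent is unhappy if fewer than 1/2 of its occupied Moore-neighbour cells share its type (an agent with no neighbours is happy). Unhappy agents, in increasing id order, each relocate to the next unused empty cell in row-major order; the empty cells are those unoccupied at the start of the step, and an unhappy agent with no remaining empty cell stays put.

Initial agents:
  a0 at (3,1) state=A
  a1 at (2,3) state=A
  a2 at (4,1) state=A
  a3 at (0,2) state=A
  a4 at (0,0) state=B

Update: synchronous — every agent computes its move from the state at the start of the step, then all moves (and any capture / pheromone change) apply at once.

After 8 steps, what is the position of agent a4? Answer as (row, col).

t=1: a0@(3,1):A a1@(2,3):A a2@(4,1):A a3@(0,2):A a4@(0,1):B
t=2: a0@(3,1):A a1@(2,3):A a2@(4,1):A a3@(0,2):A a4@(0,0):B
t=3: a0@(3,1):A a1@(2,3):A a2@(4,1):A a3@(0,2):A a4@(0,1):B
t=4: a0@(3,1):A a1@(2,3):A a2@(4,1):A a3@(0,2):A a4@(0,0):B
t=5: a0@(3,1):A a1@(2,3):A a2@(4,1):A a3@(0,2):A a4@(0,1):B
t=6: a0@(3,1):A a1@(2,3):A a2@(4,1):A a3@(0,2):A a4@(0,0):B
t=7: a0@(3,1):A a1@(2,3):A a2@(4,1):A a3@(0,2):A a4@(0,1):B
t=8: a0@(3,1):A a1@(2,3):A a2@(4,1):A a3@(0,2):A a4@(0,0):B

(0, 0)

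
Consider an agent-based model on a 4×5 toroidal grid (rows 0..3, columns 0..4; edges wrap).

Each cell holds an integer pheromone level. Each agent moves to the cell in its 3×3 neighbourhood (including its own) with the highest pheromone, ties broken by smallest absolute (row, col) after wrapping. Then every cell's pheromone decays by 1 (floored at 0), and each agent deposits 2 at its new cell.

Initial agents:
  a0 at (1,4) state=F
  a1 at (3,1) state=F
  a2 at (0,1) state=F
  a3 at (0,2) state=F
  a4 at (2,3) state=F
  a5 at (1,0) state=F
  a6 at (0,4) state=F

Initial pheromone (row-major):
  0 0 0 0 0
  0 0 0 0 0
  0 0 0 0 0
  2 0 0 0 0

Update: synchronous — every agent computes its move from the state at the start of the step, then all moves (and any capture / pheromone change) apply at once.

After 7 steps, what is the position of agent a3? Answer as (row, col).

(3, 0)

t=1: a0@(0,0) a1@(3,0) a2@(3,0) a3@(0,1) a4@(1,2) a5@(0,0) a6@(3,0) | pheromone: 4 2 0 0 0 / 0 0 2 0 0 / 0 0 0 0 0 / 7 0 0 0 0
t=2: a0@(3,0) a1@(3,0) a2@(3,0) a3@(3,0) a4@(0,1) a5@(3,0) a6@(3,0) | pheromone: 3 3 0 0 0 / 0 0 1 0 0 / 0 0 0 0 0 / 18 0 0 0 0
t=3: a0@(3,0) a1@(3,0) a2@(3,0) a3@(3,0) a4@(3,0) a5@(3,0) a6@(3,0) | pheromone: 2 2 0 0 0 / 0 0 0 0 0 / 0 0 0 0 0 / 31 0 0 0 0
t=4: a0@(3,0) a1@(3,0) a2@(3,0) a3@(3,0) a4@(3,0) a5@(3,0) a6@(3,0) | pheromone: 1 1 0 0 0 / 0 0 0 0 0 / 0 0 0 0 0 / 44 0 0 0 0
t=5: a0@(3,0) a1@(3,0) a2@(3,0) a3@(3,0) a4@(3,0) a5@(3,0) a6@(3,0) | pheromone: 0 0 0 0 0 / 0 0 0 0 0 / 0 0 0 0 0 / 57 0 0 0 0
t=6: a0@(3,0) a1@(3,0) a2@(3,0) a3@(3,0) a4@(3,0) a5@(3,0) a6@(3,0) | pheromone: 0 0 0 0 0 / 0 0 0 0 0 / 0 0 0 0 0 / 70 0 0 0 0
t=7: a0@(3,0) a1@(3,0) a2@(3,0) a3@(3,0) a4@(3,0) a5@(3,0) a6@(3,0) | pheromone: 0 0 0 0 0 / 0 0 0 0 0 / 0 0 0 0 0 / 83 0 0 0 0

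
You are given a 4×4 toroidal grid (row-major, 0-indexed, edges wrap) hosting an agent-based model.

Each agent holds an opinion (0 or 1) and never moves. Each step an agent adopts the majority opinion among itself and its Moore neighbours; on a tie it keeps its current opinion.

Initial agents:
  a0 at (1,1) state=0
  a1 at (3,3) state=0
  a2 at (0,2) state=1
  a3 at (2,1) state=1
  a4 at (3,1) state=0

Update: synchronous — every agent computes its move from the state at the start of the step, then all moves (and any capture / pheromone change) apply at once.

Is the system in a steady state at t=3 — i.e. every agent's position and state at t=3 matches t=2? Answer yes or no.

t=1: a0@(1,1):1 a1@(3,3):0 a2@(0,2):0 a3@(2,1):0 a4@(3,1):1
t=2: a0@(1,1):0 a1@(3,3):0 a2@(0,2):0 a3@(2,1):1 a4@(3,1):0
t=3: a0@(1,1):0 a1@(3,3):0 a2@(0,2):0 a3@(2,1):0 a4@(3,1):0

no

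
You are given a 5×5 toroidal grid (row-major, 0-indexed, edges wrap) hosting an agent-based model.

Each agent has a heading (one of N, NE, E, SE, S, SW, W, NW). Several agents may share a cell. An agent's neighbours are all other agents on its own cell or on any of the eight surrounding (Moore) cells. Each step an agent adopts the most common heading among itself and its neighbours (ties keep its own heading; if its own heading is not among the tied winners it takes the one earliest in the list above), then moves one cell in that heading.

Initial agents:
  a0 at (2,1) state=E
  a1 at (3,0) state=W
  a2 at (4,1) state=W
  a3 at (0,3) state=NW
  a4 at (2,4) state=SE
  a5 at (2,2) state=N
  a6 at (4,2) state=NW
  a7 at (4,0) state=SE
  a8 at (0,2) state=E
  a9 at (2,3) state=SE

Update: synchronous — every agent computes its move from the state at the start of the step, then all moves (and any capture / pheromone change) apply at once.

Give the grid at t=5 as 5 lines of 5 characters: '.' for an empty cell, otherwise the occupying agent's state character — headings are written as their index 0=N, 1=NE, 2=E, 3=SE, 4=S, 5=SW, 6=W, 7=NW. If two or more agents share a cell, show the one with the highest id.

..77.
.....
6....
66...
667..

t=1: a0@(2,2):E a1@(3,4):W a2@(4,0):W a3@(4,2):NW a4@(3,0):SE a5@(1,2):N a6@(3,1):NW a7@(4,4):W a8@(4,1):NW a9@(3,4):SE
t=2: a0@(2,3):E a1@(3,3):W a2@(4,4):W a3@(3,1):NW a4@(3,4):W a5@(0,2):N a6@(2,0):NW a7@(4,3):W a8@(3,0):NW a9@(3,3):W
t=3: a0@(2,2):W a1@(3,2):W a2@(4,3):W a3@(2,0):NW a4@(3,3):W a5@(4,2):N a6@(1,4):NW a7@(4,2):W a8@(2,4):NW a9@(3,2):W
t=4: a0@(2,1):W a1@(3,1):W a2@(4,2):W a3@(1,4):NW a4@(3,2):W a5@(4,1):W a6@(0,3):NW a7@(4,1):W a8@(1,3):NW a9@(3,1):W
t=5: a0@(2,0):W a1@(3,0):W a2@(4,1):W a3@(0,3):NW a4@(3,1):W a5@(4,0):W a6@(4,2):NW a7@(4,0):W a8@(0,2):NW a9@(3,0):W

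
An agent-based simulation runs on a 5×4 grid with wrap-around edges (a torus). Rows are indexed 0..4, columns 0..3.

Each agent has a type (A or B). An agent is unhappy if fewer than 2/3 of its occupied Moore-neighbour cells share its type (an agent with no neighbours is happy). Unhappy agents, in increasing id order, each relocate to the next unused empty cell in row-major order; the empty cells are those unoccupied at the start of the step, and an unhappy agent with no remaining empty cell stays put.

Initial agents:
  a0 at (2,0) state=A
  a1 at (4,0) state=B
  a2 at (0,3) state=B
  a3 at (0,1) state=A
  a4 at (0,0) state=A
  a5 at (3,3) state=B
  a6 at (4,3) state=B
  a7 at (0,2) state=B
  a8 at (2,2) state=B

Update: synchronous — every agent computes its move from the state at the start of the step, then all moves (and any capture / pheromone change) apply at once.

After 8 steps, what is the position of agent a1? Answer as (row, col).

t=1: a0@(1,0):A a1@(1,1):B a2@(0,3):B a3@(1,2):A a4@(1,3):A a5@(3,3):B a6@(4,3):B a7@(0,2):B a8@(2,2):B
t=2: a0@(0,0):A a1@(0,1):B a2@(2,0):B a3@(2,1):A a4@(2,3):A a5@(3,3):B a6@(4,3):B a7@(3,0):B a8@(3,1):B
t=3: a0@(0,2):A a1@(0,3):B a2@(1,0):B a3@(1,1):A a4@(1,2):A a5@(3,3):B a6@(4,3):B a7@(3,0):B a8@(3,1):B
t=4: a0@(0,0):A a1@(0,1):B a2@(1,3):B a3@(1,1):A a4@(1,2):A a5@(3,3):B a6@(4,3):B a7@(3,0):B a8@(3,1):B
t=5: a0@(0,2):A a1@(0,3):B a2@(1,0):B a3@(1,1):A a4@(2,0):A a5@(3,3):B a6@(4,3):B a7@(3,0):B a8@(3,1):B
t=6: a0@(0,0):A a1@(0,3):B a2@(0,1):B a3@(1,1):A a4@(1,2):A a5@(3,3):B a6@(4,3):B a7@(3,0):B a8@(1,3):B
t=7: a0@(0,2):A a1@(1,0):B a2@(2,0):B a3@(1,1):A a4@(2,1):A a5@(3,3):B a6@(4,3):B a7@(3,0):B a8@(2,2):B
t=8: a0@(0,0):A a1@(0,1):B a2@(0,3):B a3@(1,2):A a4@(1,3):A a5@(3,3):B a6@(4,3):B a7@(3,0):B a8@(2,3):B

(0, 1)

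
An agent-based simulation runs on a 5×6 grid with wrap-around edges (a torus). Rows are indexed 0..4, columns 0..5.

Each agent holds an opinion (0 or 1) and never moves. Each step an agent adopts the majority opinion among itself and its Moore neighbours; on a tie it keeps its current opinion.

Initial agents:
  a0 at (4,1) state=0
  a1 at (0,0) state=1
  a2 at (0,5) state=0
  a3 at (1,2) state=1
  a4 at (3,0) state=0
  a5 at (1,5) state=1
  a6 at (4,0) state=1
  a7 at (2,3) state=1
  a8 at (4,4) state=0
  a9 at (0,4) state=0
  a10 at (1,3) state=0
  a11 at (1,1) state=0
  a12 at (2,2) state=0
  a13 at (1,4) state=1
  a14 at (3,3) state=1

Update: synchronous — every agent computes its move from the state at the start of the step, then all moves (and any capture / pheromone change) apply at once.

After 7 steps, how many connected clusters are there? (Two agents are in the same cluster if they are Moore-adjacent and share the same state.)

3

t=1: a0@(4,1):0 a1@(0,0):1 a2@(0,5):1 a3@(1,2):0 a4@(3,0):0 a5@(1,5):1 a6@(4,0):0 a7@(2,3):1 a8@(4,4):0 a9@(0,4):0 a10@(1,3):0 a11@(1,1):0 a12@(2,2):0 a13@(1,4):1 a14@(3,3):1
t=2: (unchanged — steady state)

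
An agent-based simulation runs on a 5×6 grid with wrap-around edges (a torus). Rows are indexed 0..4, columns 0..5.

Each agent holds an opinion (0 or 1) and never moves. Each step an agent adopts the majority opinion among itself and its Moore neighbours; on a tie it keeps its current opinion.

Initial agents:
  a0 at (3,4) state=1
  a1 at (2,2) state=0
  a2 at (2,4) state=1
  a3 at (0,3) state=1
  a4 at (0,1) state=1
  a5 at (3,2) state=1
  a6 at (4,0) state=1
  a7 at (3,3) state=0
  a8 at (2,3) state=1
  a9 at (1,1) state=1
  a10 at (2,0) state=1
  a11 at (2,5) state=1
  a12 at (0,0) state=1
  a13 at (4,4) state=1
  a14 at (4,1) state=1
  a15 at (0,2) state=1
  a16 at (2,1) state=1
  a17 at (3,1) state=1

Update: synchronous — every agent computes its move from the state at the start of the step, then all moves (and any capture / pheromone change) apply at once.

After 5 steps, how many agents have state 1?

t=1: a0@(3,4):1 a1@(2,2):1 a2@(2,4):1 a3@(0,3):1 a4@(0,1):1 a5@(3,2):1 a6@(4,0):1 a7@(3,3):1 a8@(2,3):1 a9@(1,1):1 a10@(2,0):1 a11@(2,5):1 a12@(0,0):1 a13@(4,4):1 a14@(4,1):1 a15@(0,2):1 a16@(2,1):1 a17@(3,1):1
t=2: (unchanged — steady state)

18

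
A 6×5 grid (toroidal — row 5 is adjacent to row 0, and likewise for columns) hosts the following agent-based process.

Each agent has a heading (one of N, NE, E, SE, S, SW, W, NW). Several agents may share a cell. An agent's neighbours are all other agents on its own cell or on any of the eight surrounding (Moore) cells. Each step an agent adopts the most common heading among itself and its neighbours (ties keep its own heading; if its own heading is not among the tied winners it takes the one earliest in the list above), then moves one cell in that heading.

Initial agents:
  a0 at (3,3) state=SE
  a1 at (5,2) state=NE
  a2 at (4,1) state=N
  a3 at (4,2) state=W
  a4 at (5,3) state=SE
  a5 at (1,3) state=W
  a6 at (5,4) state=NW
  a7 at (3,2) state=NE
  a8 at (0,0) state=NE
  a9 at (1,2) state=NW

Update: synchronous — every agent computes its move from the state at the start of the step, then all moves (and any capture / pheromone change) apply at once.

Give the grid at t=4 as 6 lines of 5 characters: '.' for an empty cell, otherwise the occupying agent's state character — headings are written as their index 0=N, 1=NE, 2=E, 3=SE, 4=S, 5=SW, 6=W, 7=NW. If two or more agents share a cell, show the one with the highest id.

t=1: a0@(4,4):SE a1@(4,3):NE a2@(3,2):NE a3@(3,3):NE a4@(0,4):SE a5@(1,2):W a6@(4,3):NW a7@(2,3):NE a8@(5,1):NE a9@(0,1):NW
t=2: a0@(3,0):NE a1@(3,4):NE a2@(2,3):NE a3@(2,4):NE a4@(1,0):SE a5@(1,1):W a6@(3,4):NE a7@(1,4):NE a8@(4,2):NE a9@(5,0):NW
t=3: a0@(2,1):NE a1@(2,0):NE a2@(1,4):NE a3@(1,0):NE a4@(0,1):NE a5@(1,0):W a6@(2,0):NE a7@(0,0):NE a8@(3,3):NE a9@(4,4):NW
t=4: a0@(1,2):NE a1@(1,1):NE a2@(0,0):NE a3@(0,1):NE a4@(5,2):NE a5@(0,1):NE a6@(1,1):NE a7@(5,1):NE a8@(2,4):NE a9@(3,3):NW

11...
.11..
....1
...7.
.....
.11..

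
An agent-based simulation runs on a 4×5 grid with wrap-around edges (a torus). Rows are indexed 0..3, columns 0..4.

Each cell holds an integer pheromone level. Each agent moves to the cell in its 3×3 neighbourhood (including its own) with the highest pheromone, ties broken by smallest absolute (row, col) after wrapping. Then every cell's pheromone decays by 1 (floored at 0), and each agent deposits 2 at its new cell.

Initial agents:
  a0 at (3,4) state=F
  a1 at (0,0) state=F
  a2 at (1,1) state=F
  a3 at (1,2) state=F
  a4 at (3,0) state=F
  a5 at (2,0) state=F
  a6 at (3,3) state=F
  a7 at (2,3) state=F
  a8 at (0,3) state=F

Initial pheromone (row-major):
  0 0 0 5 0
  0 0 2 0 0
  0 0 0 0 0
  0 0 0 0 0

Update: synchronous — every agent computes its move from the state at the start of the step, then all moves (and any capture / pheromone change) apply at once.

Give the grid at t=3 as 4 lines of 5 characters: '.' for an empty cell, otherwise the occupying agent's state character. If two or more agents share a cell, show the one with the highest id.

t=1: a0@(0,3) a1@(0,0) a2@(1,2) a3@(0,3) a4@(0,0) a5@(1,0) a6@(0,3) a7@(1,2) a8@(0,3) | pheromone: 4 0 0 12 0 / 2 0 5 0 0 / 0 0 0 0 0 / 0 0 0 0 0
t=2: a0@(0,3) a1@(0,0) a2@(0,3) a3@(0,3) a4@(0,0) a5@(0,0) a6@(0,3) a7@(0,3) a8@(0,3) | pheromone: 9 0 0 23 0 / 1 0 4 0 0 / 0 0 0 0 0 / 0 0 0 0 0
t=3: a0@(0,3) a1@(0,0) a2@(0,3) a3@(0,3) a4@(0,0) a5@(0,0) a6@(0,3) a7@(0,3) a8@(0,3) | pheromone: 14 0 0 34 0 / 0 0 3 0 0 / 0 0 0 0 0 / 0 0 0 0 0

F..F.
.....
.....
.....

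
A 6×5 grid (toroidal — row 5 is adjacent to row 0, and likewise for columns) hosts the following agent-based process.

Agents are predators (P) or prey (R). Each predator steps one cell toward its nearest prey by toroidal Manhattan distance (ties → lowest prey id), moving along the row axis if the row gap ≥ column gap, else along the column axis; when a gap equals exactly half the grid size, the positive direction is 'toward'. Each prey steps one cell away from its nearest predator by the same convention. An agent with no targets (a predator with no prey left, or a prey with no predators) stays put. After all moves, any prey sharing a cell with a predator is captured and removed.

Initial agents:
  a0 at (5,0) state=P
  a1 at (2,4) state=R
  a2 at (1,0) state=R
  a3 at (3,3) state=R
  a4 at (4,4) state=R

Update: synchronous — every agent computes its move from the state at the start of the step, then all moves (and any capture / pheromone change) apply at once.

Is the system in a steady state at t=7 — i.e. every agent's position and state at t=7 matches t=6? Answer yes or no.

t=1: a0@(0,0):P a1@(1,4):R a2@(2,0):R a3@(2,3):R a4@(3,4):R
t=2: a0@(1,0):P a1@(2,4):R a2@(3,0):R a3@(3,3):R a4@(2,4):R
t=3: a0@(2,0):P a1@(3,4):R a2@(4,0):R a3@(4,3):R a4@(3,4):R
t=4: a0@(3,0):P a1@(4,4):R a2@(5,0):R a3@(5,3):R a4@(4,4):R
t=5: a0@(4,0):P a1@(5,4):R a2@(0,0):R a3@(0,3):R a4@(5,4):R
t=6: a0@(5,0):P a1@(0,4):R a2@(1,0):R a3@(1,3):R a4@(0,4):R
t=7: a0@(0,0):P a1@(1,4):R a2@(2,0):R a3@(2,3):R a4@(1,4):R

no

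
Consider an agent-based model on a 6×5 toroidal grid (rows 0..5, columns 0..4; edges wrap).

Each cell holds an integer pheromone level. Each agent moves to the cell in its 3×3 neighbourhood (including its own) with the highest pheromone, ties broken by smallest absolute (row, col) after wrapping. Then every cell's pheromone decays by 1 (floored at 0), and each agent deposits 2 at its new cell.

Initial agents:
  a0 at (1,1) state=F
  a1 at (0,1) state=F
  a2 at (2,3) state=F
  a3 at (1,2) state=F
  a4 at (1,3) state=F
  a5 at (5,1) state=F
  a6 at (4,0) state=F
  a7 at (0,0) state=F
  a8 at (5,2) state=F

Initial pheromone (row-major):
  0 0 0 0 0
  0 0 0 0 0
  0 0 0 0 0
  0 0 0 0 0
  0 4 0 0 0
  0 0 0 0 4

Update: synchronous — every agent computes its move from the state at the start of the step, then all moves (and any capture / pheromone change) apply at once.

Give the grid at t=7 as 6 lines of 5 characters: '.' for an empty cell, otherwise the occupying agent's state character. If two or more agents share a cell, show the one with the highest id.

.....
.....
.....
.....
.F...
....F

t=1: a0@(0,0) a1@(0,0) a2@(1,2) a3@(0,1) a4@(0,2) a5@(4,1) a6@(4,1) a7@(5,4) a8@(4,1) | pheromone: 4 2 2 0 0 / 0 0 2 0 0 / 0 0 0 0 0 / 0 0 0 0 0 / 0 9 0 0 0 / 0 0 0 0 5
t=2: a0@(5,4) a1@(5,4) a2@(0,1) a3@(0,0) a4@(0,1) a5@(4,1) a6@(4,1) a7@(5,4) a8@(4,1) | pheromone: 5 5 1 0 0 / 0 0 1 0 0 / 0 0 0 0 0 / 0 0 0 0 0 / 0 14 0 0 0 / 0 0 0 0 10
t=3: a0@(5,4) a1@(5,4) a2@(0,0) a3@(5,4) a4@(0,0) a5@(4,1) a6@(4,1) a7@(5,4) a8@(4,1) | pheromone: 8 4 0 0 0 / 0 0 0 0 0 / 0 0 0 0 0 / 0 0 0 0 0 / 0 19 0 0 0 / 0 0 0 0 17
t=4: a0@(5,4) a1@(5,4) a2@(5,4) a3@(5,4) a4@(5,4) a5@(4,1) a6@(4,1) a7@(5,4) a8@(4,1) | pheromone: 7 3 0 0 0 / 0 0 0 0 0 / 0 0 0 0 0 / 0 0 0 0 0 / 0 24 0 0 0 / 0 0 0 0 28
t=5: a0@(5,4) a1@(5,4) a2@(5,4) a3@(5,4) a4@(5,4) a5@(4,1) a6@(4,1) a7@(5,4) a8@(4,1) | pheromone: 6 2 0 0 0 / 0 0 0 0 0 / 0 0 0 0 0 / 0 0 0 0 0 / 0 29 0 0 0 / 0 0 0 0 39
t=6: a0@(5,4) a1@(5,4) a2@(5,4) a3@(5,4) a4@(5,4) a5@(4,1) a6@(4,1) a7@(5,4) a8@(4,1) | pheromone: 5 1 0 0 0 / 0 0 0 0 0 / 0 0 0 0 0 / 0 0 0 0 0 / 0 34 0 0 0 / 0 0 0 0 50
t=7: a0@(5,4) a1@(5,4) a2@(5,4) a3@(5,4) a4@(5,4) a5@(4,1) a6@(4,1) a7@(5,4) a8@(4,1) | pheromone: 4 0 0 0 0 / 0 0 0 0 0 / 0 0 0 0 0 / 0 0 0 0 0 / 0 39 0 0 0 / 0 0 0 0 61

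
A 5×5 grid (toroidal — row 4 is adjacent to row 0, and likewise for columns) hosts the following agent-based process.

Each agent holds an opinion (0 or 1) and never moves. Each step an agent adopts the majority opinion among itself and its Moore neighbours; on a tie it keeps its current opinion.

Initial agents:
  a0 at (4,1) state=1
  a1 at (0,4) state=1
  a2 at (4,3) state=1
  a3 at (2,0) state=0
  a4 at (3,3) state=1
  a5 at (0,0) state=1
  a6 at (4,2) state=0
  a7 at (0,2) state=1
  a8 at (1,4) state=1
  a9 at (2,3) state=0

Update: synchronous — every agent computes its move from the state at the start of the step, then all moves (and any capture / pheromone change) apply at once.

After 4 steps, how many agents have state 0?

1

t=1: a0@(4,1):1 a1@(0,4):1 a2@(4,3):1 a3@(2,0):0 a4@(3,3):1 a5@(0,0):1 a6@(4,2):1 a7@(0,2):1 a8@(1,4):1 a9@(2,3):1
t=2: (unchanged — steady state)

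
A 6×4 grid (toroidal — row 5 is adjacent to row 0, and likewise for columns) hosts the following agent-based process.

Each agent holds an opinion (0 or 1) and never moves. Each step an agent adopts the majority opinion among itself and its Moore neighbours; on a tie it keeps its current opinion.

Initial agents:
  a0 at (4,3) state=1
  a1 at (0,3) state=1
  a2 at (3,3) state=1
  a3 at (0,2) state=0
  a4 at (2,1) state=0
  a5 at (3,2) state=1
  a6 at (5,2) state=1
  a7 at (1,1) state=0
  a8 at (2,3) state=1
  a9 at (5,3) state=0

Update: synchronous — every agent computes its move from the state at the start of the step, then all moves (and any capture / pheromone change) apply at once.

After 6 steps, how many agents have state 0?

t=1: a0@(4,3):1 a1@(0,3):1 a2@(3,3):1 a3@(0,2):0 a4@(2,1):0 a5@(3,2):1 a6@(5,2):1 a7@(1,1):0 a8@(2,3):1 a9@(5,3):1
t=2: a0@(4,3):1 a1@(0,3):1 a2@(3,3):1 a3@(0,2):1 a4@(2,1):0 a5@(3,2):1 a6@(5,2):1 a7@(1,1):0 a8@(2,3):1 a9@(5,3):1
t=3: (unchanged — steady state)

2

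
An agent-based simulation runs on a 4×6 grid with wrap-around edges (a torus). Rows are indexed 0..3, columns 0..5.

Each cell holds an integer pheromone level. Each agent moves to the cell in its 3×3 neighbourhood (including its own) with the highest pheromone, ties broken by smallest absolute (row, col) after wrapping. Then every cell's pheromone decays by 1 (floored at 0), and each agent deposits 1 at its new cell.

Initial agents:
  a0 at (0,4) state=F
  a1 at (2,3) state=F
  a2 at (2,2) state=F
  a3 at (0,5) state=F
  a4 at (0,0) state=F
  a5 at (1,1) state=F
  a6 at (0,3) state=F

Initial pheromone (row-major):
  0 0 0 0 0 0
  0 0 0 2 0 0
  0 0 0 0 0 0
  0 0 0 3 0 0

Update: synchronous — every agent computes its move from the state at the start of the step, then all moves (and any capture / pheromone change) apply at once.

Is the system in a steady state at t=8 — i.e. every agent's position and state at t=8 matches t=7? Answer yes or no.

t=1: a0@(3,3) a1@(3,3) a2@(3,3) a3@(0,0) a4@(0,0) a5@(0,0) a6@(3,3) | pheromone: 3 0 0 0 0 0 / 0 0 0 1 0 0 / 0 0 0 0 0 0 / 0 0 0 6 0 0
t=2: a0@(3,3) a1@(3,3) a2@(3,3) a3@(0,0) a4@(0,0) a5@(0,0) a6@(3,3) | pheromone: 5 0 0 0 0 0 / 0 0 0 0 0 0 / 0 0 0 0 0 0 / 0 0 0 9 0 0
t=3: a0@(3,3) a1@(3,3) a2@(3,3) a3@(0,0) a4@(0,0) a5@(0,0) a6@(3,3) | pheromone: 7 0 0 0 0 0 / 0 0 0 0 0 0 / 0 0 0 0 0 0 / 0 0 0 12 0 0
t=4: a0@(3,3) a1@(3,3) a2@(3,3) a3@(0,0) a4@(0,0) a5@(0,0) a6@(3,3) | pheromone: 9 0 0 0 0 0 / 0 0 0 0 0 0 / 0 0 0 0 0 0 / 0 0 0 15 0 0
t=5: a0@(3,3) a1@(3,3) a2@(3,3) a3@(0,0) a4@(0,0) a5@(0,0) a6@(3,3) | pheromone: 11 0 0 0 0 0 / 0 0 0 0 0 0 / 0 0 0 0 0 0 / 0 0 0 18 0 0
t=6: a0@(3,3) a1@(3,3) a2@(3,3) a3@(0,0) a4@(0,0) a5@(0,0) a6@(3,3) | pheromone: 13 0 0 0 0 0 / 0 0 0 0 0 0 / 0 0 0 0 0 0 / 0 0 0 21 0 0
t=7: a0@(3,3) a1@(3,3) a2@(3,3) a3@(0,0) a4@(0,0) a5@(0,0) a6@(3,3) | pheromone: 15 0 0 0 0 0 / 0 0 0 0 0 0 / 0 0 0 0 0 0 / 0 0 0 24 0 0
t=8: a0@(3,3) a1@(3,3) a2@(3,3) a3@(0,0) a4@(0,0) a5@(0,0) a6@(3,3) | pheromone: 17 0 0 0 0 0 / 0 0 0 0 0 0 / 0 0 0 0 0 0 / 0 0 0 27 0 0

yes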